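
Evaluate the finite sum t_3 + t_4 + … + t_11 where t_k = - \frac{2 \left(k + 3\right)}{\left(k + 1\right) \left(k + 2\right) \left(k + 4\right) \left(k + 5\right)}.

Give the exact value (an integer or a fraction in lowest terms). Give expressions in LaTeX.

r(k) = (k + 1)*(k + 4)**2/((k + 3)**2*(k + 6)) after simplifying.
Factor: A=k + 1; B=k + 6; C=k**2 + 6*k + 9.
f must satisfy (k + 1)·f(k+1) − (k + 5)·f(k) = k**2 + 6*k + 9.
d = 4 from the (1,1,2) case.
A polynomial solution: f(k) = k*(k + 2)*(k + 3)*(k + 5)/8.
Certificate R = B(k−1)f/C = k*(k + 2)*(k + 5)**2/(8*(k + 3)) gives s_k = k*(-k - 5)/(4*(k**2 + 5*k + 4)).
Δs = 2*(-k - 3)/(k**4 + 12*k**3 + 49*k**2 + 78*k + 40), as required.
Σ_(k=3)^(11) t_k = s_(12) − s_(3) = -51/208 − (-3/14) = -45/1456.

Σ = -45/1456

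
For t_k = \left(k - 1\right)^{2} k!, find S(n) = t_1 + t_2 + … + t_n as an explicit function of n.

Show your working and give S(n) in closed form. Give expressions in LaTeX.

Compute t_(k+1)/t_k: get k**2*(k + 1)/(k - 1)**2.
Gosper form: A/B · C(k+1)/C(k) with A=k + 1, B=1, C=k**2 - 2*k + 1.
Key eq: (k + 1)·f(k+1) = (1)·f(k) + (k**2 - 2*k + 1).
deg f ≤ 1 (via 1,0,2).
Solving with deg f ≤ 1: f(k) = k - 3.
Certificate R = B(k−1)f/C = (k - 3)/(k - 1)**2 gives s_k = (k - 3)*factorial(k).
Δs = (k - 1)**2*factorial(k), as required.
Σ_(k=1)^n t_k = s_(n+1) − s_(1) = ((n - 2)*factorial(n + 1)) − (-2), i.e. n**2*factorial(n) - n*factorial(n) - 2*factorial(n) + 2.

S(n) = n^{2} n! - n n! - 2 n! + 2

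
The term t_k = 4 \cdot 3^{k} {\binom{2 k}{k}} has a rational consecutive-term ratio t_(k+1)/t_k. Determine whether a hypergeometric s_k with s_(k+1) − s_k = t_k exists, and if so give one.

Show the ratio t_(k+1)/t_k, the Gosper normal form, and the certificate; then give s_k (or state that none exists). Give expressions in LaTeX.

none (Gosper's algorithm certifies no s_k)

Step 1: r(k) = 6*(2*k + 1)/(k + 1).
Normal form (A,B,C) = (12*k + 6, k + 1, 1).
Key eq: (12*k + 6)·f(k+1) = (k)·f(k) + (1).
From deg A=1, deg B=1, deg C=0: d=-1.
d = -1 < 0 ⇒ no nonzero polynomial f; not summable.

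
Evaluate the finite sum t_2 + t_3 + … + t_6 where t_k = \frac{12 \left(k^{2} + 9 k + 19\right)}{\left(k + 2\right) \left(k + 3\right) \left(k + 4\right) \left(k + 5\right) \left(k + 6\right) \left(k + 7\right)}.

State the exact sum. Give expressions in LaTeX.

Ratio r(k) = (k + 2)*(9*k + (k + 1)**2 + 28)/((k + 8)*(k**2 + 9*k + 19)).
Gosper form: A/B · C(k+1)/C(k) with A=k + 2, B=k + 8, C=k**2 + 9*k + 19.
Key eq: (k + 2)·f(k+1) = (k + 7)·f(k) + (k**2 + 9*k + 19).
From deg A=1, deg B=1, deg C=2: d=5.
A polynomial solution: f(k) = k*(k + 3)*(k + 5)*(k**2 + 12*k + 44)/144.
Then R = B(k−1)f/C = k*(k + 3)*(k + 5)*(k + 7)*(k**2 + 12*k + 44)/(144*(k**2 + 9*k + 19)), so s_k = R(k)·t_k = k*(k**2 + 12*k + 44)/(12*(k**3 + 12*k**2 + 44*k + 48)).
Check: Δs_k = 12*(k**2 + 9*k + 19)/(k**6 + 27*k**5 + 295*k**4 + 1665*k**3 + 5104*k**2 + 8028*k + 5040). ✓
Evaluate s at k=7 and k=2: 413/5148 and 1/16; difference 365/20592.

Σ = 365/20592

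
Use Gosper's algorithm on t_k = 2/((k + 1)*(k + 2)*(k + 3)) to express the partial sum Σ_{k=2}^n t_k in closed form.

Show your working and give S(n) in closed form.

Ratio r(k) = (k + 1)/(k + 4).
Factor: A=k + 1; B=k + 4; C=1.
f must satisfy (k + 1)·f(k+1) − (k + 3)·f(k) = 1.
Bound: deg f ≤ 2.
Match coefficients ⇒ f(k) = k*(k + 3)/4.
R(k) = B(k−1)·f(k)/C(k) = k*(k + 3)**2/4; s_k = R·t_k = k*(k + 3)/(2*(k + 1)*(k + 2)).
Check: Δs_k = 2/(k**3 + 6*k**2 + 11*k + 6). ✓
Telescope: S(n) = s_(n+1) − s_(2) = (n**2 + 5*n + 4)/(2*(n**2 + 5*n + 6)) − (5/12) = (n**2 + 5*n - 6)/(12*(n**2 + 5*n + 6)).

S(n) = (n**2 + 5*n - 6)/(12*(n**2 + 5*n + 6))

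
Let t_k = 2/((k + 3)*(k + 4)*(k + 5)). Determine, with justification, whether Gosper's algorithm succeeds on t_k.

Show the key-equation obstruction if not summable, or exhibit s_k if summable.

Yes. s_k = k*(k + 7)/(12*(k + 3)*(k + 4)).

t_(k+1)/t_k = (k + 3)/(k + 6).
Factor: A=k + 3; B=k + 6; C=1.
Key eq: (k + 3)·f(k+1) = (k + 5)·f(k) + (1).
From deg A=1, deg B=1, deg C=0: d=2.
A polynomial solution: f(k) = k*(k + 7)/24.
Certificate R = B(k−1)f/C = k*(k + 5)*(k + 7)/24 gives s_k = k*(k + 7)/(12*(k + 3)*(k + 4)).
Δs = 2/(k**3 + 12*k**2 + 47*k + 60), as required.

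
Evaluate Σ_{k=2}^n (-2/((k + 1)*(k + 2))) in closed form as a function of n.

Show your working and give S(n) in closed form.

S(n) = 2*(1 - n)/(3*(n + 2))

r(k) = (k + 1)/(k + 3) after simplifying.
Normal form (A,B,C) = (k + 1, k + 3, 1).
Set up (k + 1)·f(k+1) − (k + 2)·f(k) − (1) = 0.
Degrees (1,1,0) ⇒ d ≤ 1.
Solve for f: f(k) = k (degree 1 ≤ 1).
R(k) = B(k−1)·f(k)/C(k) = k*(k + 2); s_k = R·t_k = -2*k/(k + 1).
Δs = -2/(k**2 + 3*k + 2), as required.
Σ_(k=2)^n t_k = s_(n+1) − s_(2) = (2*(-n - 1)/(n + 2)) − (-4/3), i.e. 2*(1 - n)/(3*(n + 2)).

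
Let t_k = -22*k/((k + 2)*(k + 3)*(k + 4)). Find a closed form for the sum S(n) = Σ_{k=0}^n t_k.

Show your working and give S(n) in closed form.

Compute t_(k+1)/t_k: get (k + 1)*(k + 2)/(k*(k + 5)).
Normal form (A,B,C) = (k + 2, k + 5, k).
Solve (k + 2)·f(k+1) − (k + 4)·f(k) = k.
Degrees (1,1,1) ⇒ d ≤ 2.
Solve for f: f(k) = k*(k - 1)/6 (degree 2 ≤ 2).
Get s_k = R·t_k = 11*k*(1 - k)/(3*(k + 2)*(k + 3)) with R(k) = B(k−1)f(k)/C(k) = (k - 1)*(k + 4)/6.
Δs = -22*k/(k**3 + 9*k**2 + 26*k + 24), as required.
Σ_(k=0)^n t_k = s_(n+1) − s_(0) = (11*n*(-n - 1)/(3*(n**2 + 7*n + 12))) − (0), i.e. 11*n*(-n - 1)/(3*(n**2 + 7*n + 12)).

S(n) = 11*n*(-n - 1)/(3*(n**2 + 7*n + 12))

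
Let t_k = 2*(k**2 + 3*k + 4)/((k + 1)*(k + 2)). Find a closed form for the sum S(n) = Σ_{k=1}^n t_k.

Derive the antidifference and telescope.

S(n) = 2*n*(n + 3)/(n + 2)

The ratio is (k + 1)*(3*k + (k + 1)**2 + 7)/((k + 3)*(k**2 + 3*k + 4)).
Take A(k)=k + 1, B(k)=k + 3, C(k)=k**2 + 3*k + 4.
Set up (k + 1)·f(k+1) − (k + 2)·f(k) − (k**2 + 3*k + 4) = 0.
From deg A=1, deg B=1, deg C=2: d=2.
Coefficient equations give f(k) = k*(k + 3).
Then R = B(k−1)f/C = k*(k + 2)*(k + 3)/(k**2 + 3*k + 4), so s_k = R(k)·t_k = 2*k*(k + 3)/(k + 1).
Check: Δs_k = 2*(k**2 + 3*k + 4)/(k**2 + 3*k + 2). ✓
Evaluate: s_(n+1) = 2*(n**2 + 5*n + 4)/(n + 2); subtract s_(1) = 4 ⇒ S(n) = 2*n*(n + 3)/(n + 2).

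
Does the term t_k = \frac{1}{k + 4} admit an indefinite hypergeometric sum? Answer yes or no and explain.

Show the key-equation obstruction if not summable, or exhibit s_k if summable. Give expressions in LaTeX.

No — key equation has no polynomial f.

Ratio r(k) = (k + 4)/(k + 5).
Gosper form: A/B · C(k+1)/C(k) with A=k + 4, B=k + 5, C=1.
Need (k + 4)·f(k+1) − (k + 4)·f(k) = 1.
d = 0 from the (1,1,0) case.
Write f(k) = c0. Then LHS − RHS = -1, requiring -1 = 0: contradictory. No certificate.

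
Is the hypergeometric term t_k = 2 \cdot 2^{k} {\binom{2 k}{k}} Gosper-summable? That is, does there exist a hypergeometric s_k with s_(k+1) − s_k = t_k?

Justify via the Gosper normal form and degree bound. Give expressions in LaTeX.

No — t_k has no hypergeometric antidifference.

The ratio is 4*(2*k + 1)/(k + 1).
A = 8*k + 4, B = k + 1, C = 1.
Solve (8*k + 4)·f(k+1) − (k)·f(k) = 1.
deg f ≤ -1 (via 1,1,0).
Negative degree bound (-1): no f exists, t_k not Gosper-summable.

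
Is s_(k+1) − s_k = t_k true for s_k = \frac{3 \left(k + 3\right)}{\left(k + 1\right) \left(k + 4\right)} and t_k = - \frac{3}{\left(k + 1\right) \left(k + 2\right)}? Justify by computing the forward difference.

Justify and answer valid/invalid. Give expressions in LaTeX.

s_(k+1) = 3*(k + 4)/((k + 2)*(k + 5))
s_(k+1) − s_k = 3*(-k**2 - 7*k - 14)/(k**4 + 12*k**3 + 49*k**2 + 78*k + 40)
(s_(k+1) − s_k) − t_k = 6*(k + 3)/(k**4 + 12*k**3 + 49*k**2 + 78*k + 40)

Invalid: residual \frac{6 \left(k + 3\right)}{k^{4} + 12 k^{3} + 49 k^{2} + 78 k + 40} ≠ 0.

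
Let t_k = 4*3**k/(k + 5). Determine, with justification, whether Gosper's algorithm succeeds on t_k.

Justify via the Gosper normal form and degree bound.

Compute t_(k+1)/t_k: get 3*(k + 5)/(k + 6).
Take A(k)=3*k + 15, B(k)=k + 6, C(k)=1.
f must satisfy (3*k + 15)·f(k+1) − (k + 5)·f(k) = 1.
Bound: deg f ≤ -1.
Negative degree bound (-1): no f exists, t_k not Gosper-summable.

No — key equation has no polynomial f.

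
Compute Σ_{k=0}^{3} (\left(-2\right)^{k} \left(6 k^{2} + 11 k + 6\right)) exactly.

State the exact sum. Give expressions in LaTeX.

Σ = -576

Compute t_(k+1)/t_k: get 2*(-6*k**2 - 23*k - 23)/(6*k**2 + 11*k + 6).
Factor: A=-2; B=1; C=k**2 + 11*k/6 + 1.
Set up (-2)·f(k+1) − (1)·f(k) − (k**2 + 11*k/6 + 1) = 0.
d = 2 from the (0,0,2) case.
A polynomial solution: f(k) = -k*(2*k + 1)/6.
Get s_k = R·t_k = (-2)**k*k*(-2*k - 1) with R(k) = B(k−1)f(k)/C(k) = -k*(2*k + 1)/(6*k**2 + 11*k + 6).
s_(k+1) − s_k = (-2)**k*(6*k**2 + 11*k + 6) = t_k.
Sum = s_(4) − s_(0); s_(4) = -576, s_(0) = 0 ⇒ -576.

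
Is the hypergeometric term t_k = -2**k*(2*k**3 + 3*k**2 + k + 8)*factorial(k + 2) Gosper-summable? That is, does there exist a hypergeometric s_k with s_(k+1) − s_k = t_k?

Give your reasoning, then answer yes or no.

Step 1: r(k) = 2*(2*k**4 + 15*k**3 + 40*k**2 + 53*k + 42)/(2*k**3 + 3*k**2 + k + 8).
Gosper form: A/B · C(k+1)/C(k) with A=2*k + 6, B=1, C=k**3 + 3*k**2/2 + k/2 + 4.
Key eq: (2*k + 6)·f(k+1) = (1)·f(k) + (k**3 + 3*k**2/2 + k/2 + 4).
From deg A=1, deg B=0, deg C=3: d=2.
A polynomial solution: f(k) = (k**2 - 3*k + 4)/2.
Then R = B(k−1)f/C = (k**2 - 3*k + 4)/(2*k**3 + 3*k**2 + k + 8), so s_k = R(k)·t_k = -2**k*(k**2 - 3*k + 4)*factorial(k + 2).
Check: Δs_k = -2**k*(2*k**3 + 3*k**2 + k + 8)*factorial(k + 2). ✓

Yes. s_k = -2**k*(k**2 - 3*k + 4)*factorial(k + 2).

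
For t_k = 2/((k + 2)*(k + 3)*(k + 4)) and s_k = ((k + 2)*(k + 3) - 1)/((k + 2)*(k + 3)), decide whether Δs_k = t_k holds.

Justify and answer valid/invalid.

valid; difference matches t_k

s_(k+1) = ((k + 3)*(k + 4) - 1)/((k + 3)*(k + 4))
s_(k+1) − s_k = 2/(k**3 + 9*k**2 + 26*k + 24)
(s_(k+1) − s_k) − t_k = 0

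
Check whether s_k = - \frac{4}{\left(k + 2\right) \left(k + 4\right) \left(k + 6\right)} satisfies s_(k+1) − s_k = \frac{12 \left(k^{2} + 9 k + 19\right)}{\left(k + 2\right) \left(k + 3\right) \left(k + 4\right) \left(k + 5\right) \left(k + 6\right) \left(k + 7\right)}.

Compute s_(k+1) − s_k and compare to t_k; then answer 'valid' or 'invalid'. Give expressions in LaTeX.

s_(k+1) = -4/((k + 3)*(k + 5)*(k + 7))
s_(k+1) − s_k = 12*(k**2 + 9*k + 19)/(k**6 + 27*k**5 + 295*k**4 + 1665*k**3 + 5104*k**2 + 8028*k + 5040)
(s_(k+1) − s_k) − t_k = 0

valid; difference matches t_k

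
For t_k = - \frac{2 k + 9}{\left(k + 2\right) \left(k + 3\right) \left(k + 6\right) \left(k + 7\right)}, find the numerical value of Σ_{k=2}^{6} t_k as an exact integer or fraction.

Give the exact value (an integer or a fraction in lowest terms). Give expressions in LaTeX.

Σ = -85/3744

t_(k+1)/t_k = (k + 2)*(k + 6)*(2*k + 11)/((k + 4)*(k + 8)*(2*k + 9)).
Gosper form: A/B · C(k+1)/C(k) with A=k + 2, B=k + 8, C=k**3 + 27*k**2/2 + 121*k/2 + 90.
Key eq: (k + 2)·f(k+1) = (k + 7)·f(k) + (k**3 + 27*k**2/2 + 121*k/2 + 90).
d = 5 from the (1,1,3) case.
Match coefficients ⇒ f(k) = k*(k + 3)*(k + 4)*(k + 5)*(k + 8)/24.
Then R = B(k−1)f/C = k*(k + 3)*(k + 7)*(k + 8)/(12*(2*k + 9)), so s_k = R(k)·t_k = k*(-k - 8)/(12*(k**2 + 8*k + 12)).
Verify: (-2*k - 9)/(k**4 + 18*k**3 + 113*k**2 + 288*k + 252) matches t_k.
Sum = s_(7) − s_(2); s_(7) = -35/468, s_(2) = -5/96 ⇒ -85/3744.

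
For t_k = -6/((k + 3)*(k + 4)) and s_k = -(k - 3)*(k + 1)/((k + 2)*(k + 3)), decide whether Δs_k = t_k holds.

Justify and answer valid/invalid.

s_(k+1) = (4 - k**2)/(k**2 + 7*k + 12)
s_(k+1) − s_k = (-7*k - 4)/(k**3 + 9*k**2 + 26*k + 24)
(s_(k+1) − s_k) − t_k = (8 - k)/(k**3 + 9*k**2 + 26*k + 24)

Invalid: residual (8 - k)/(k**3 + 9*k**2 + 26*k + 24) ≠ 0.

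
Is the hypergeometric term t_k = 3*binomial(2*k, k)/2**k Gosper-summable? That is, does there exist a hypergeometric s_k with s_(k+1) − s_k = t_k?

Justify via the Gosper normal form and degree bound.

No — key equation has no polynomial f.

Step 1: r(k) = (2*k + 1)/(k + 1).
Gosper form: A/B · C(k+1)/C(k) with A=2*k + 1, B=k + 1, C=1.
Set up (2*k + 1)·f(k+1) − (k)·f(k) − (1) = 0.
Bound: deg f ≤ -1.
d = -1 < 0 ⇒ no nonzero polynomial f; not summable.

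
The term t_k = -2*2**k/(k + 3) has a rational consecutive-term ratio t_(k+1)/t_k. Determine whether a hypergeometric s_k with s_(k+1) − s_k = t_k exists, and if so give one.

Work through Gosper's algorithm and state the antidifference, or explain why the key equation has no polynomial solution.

none — t_k is not Gosper-summable

Step 1: r(k) = 2*(k + 3)/(k + 4).
Gosper form: A/B · C(k+1)/C(k) with A=2*k + 6, B=k + 4, C=1.
f must satisfy (2*k + 6)·f(k+1) − (k + 3)·f(k) = 1.
d = -1 from the (1,1,0) case.
deg f ≤ -1 is impossible — no certificate.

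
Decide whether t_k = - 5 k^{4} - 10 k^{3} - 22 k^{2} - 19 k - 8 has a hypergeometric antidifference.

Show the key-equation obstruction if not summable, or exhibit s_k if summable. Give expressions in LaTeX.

Ratio r(k) = (5*k**4 + 30*k**3 + 82*k**2 + 113*k + 64)/(5*k**4 + 10*k**3 + 22*k**2 + 19*k + 8).
Take A(k)=1, B(k)=1, C(k)=k**4 + 2*k**3 + 22*k**2/5 + 19*k/5 + 8/5.
Solve (1)·f(k+1) − (1)·f(k) = k**4 + 2*k**3 + 22*k**2/5 + 19*k/5 + 8/5.
d = 5 from the (0,0,4) case.
A polynomial solution: f(k) = k*(k**4 + 4*k**2 + k + 2)/5.
Get s_k = R·t_k = k*(-k**4 - 4*k**2 - k - 2) with R(k) = B(k−1)f(k)/C(k) = k*(k**4 + 4*k**2 + k + 2)/(5*k**4 + 10*k**3 + 22*k**2 + 19*k + 8).
Verify: -5*k**4 - 10*k**3 - 22*k**2 - 19*k - 8 matches t_k.

Yes. s_k = k \left(- k^{4} - 4 k^{2} - k - 2\right).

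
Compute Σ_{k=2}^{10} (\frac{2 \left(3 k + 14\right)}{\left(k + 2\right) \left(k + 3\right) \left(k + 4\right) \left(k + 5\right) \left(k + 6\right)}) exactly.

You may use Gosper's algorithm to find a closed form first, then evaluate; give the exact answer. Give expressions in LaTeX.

Ratio r(k) = (k + 2)*(3*k + 17)/((k + 7)*(3*k + 14)).
Gosper form: A/B · C(k+1)/C(k) with A=k + 2, B=k + 7, C=k + 14/3.
Solve (k + 2)·f(k+1) − (k + 6)·f(k) = k + 14/3.
d = 4 from the (1,1,1) case.
A polynomial solution: f(k) = k*(k + 4)*(k**2 + 10*k + 31)/90.
R(k) = B(k−1)·f(k)/C(k) = k*(k + 4)*(k + 6)*(k**2 + 10*k + 31)/(30*(3*k + 14)); s_k = R·t_k = k*(k**2 + 10*k + 31)/(15*(k**3 + 10*k**2 + 31*k + 30)).
Δs = 2*(3*k + 14)/(k**5 + 20*k**4 + 155*k**3 + 580*k**2 + 1044*k + 720), as required.
Telescoping: Σ = s_(11) − s_(2) = 1441/21840 − (11/210) = 99/7280.

Σ = 99/7280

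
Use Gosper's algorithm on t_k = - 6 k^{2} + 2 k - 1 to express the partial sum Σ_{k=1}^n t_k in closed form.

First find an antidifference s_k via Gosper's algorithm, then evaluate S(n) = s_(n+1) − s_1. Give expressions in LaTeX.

Ratio r(k) = (6*k**2 + 10*k + 5)/(6*k**2 - 2*k + 1).
Normal form (A,B,C) = (1, 1, k**2 - k/3 + 1/6).
Key eq: (1)·f(k+1) = (1)·f(k) + (k**2 - k/3 + 1/6).
deg f ≤ 3 (via 0,0,2).
Solving with deg f ≤ 3: f(k) = k*(2*k**2 - 4*k + 3)/6.
Certificate R = B(k−1)f/C = k*(2*k**2 - 4*k + 3)/(6*k**2 - 2*k + 1) gives s_k = k*(-2*k**2 + 4*k - 3).
s_(k+1) − s_k = -6*k**2 + 2*k - 1 = t_k.
Evaluate: s_(n+1) = -2*n**3 - 2*n**2 - n - 1; subtract s_(1) = -1 ⇒ S(n) = n*(-2*n**2 - 2*n - 1).

S(n) = n \left(- 2 n^{2} - 2 n - 1\right)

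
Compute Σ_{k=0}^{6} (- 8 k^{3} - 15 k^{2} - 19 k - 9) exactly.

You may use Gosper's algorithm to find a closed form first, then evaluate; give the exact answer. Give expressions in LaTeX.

Ratio r(k) = (8*k**3 + 39*k**2 + 73*k + 51)/(8*k**3 + 15*k**2 + 19*k + 9).
A = 1, B = 1, C = k**3 + 15*k**2/8 + 19*k/8 + 9/8.
Need (1)·f(k+1) − (1)·f(k) = k**3 + 15*k**2/8 + 19*k/8 + 9/8.
d = 4 from the (0,0,3) case.
Solve for f: f(k) = k*(2*k + 1)*(k**2 + 2)/8 (degree 4 ≤ 4).
So s_k = (B(k−1)f/C)·t_k = (k*(2*k + 1)*(k**2 + 2)/(8*k**3 + 15*k**2 + 19*k + 9))·t_k = k*(-2*k**3 - k**2 - 4*k - 2).
Check: Δs_k = -8*k**3 - 15*k**2 - 19*k - 9. ✓
Telescoping: Σ = s_(7) − s_(0) = -5355 − (0) = -5355.

Σ = -5355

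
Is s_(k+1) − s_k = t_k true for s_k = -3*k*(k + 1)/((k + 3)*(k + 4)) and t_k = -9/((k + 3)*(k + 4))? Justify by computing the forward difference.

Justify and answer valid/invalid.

Invalid: residual 9*(3 - k)/(k**3 + 12*k**2 + 47*k + 60) ≠ 0.

s_(k+1) = -3*(k + 1)*(k + 2)/((k + 4)*(k + 5))
s_(k+1) − s_k = 18*(-k - 1)/(k**3 + 12*k**2 + 47*k + 60)
(s_(k+1) − s_k) − t_k = 9*(3 - k)/(k**3 + 12*k**2 + 47*k + 60)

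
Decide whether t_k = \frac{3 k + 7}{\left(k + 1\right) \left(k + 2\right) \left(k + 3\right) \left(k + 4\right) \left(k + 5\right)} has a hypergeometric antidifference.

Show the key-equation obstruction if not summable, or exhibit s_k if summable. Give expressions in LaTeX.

The ratio is (k + 1)*(3*k + 10)/((k + 6)*(3*k + 7)).
Normal form (A,B,C) = (k + 1, k + 6, k + 7/3).
Need (k + 1)·f(k+1) − (k + 5)·f(k) = k + 7/3.
Degrees (1,1,1) ⇒ d ≤ 4.
Solving with deg f ≤ 4: f(k) = k*(k + 2)*(k**2 + 8*k + 19)/36.
R(k) = B(k−1)·f(k)/C(k) = k*(k + 2)*(k + 5)*(k**2 + 8*k + 19)/(12*(3*k + 7)); s_k = R·t_k = k*(k**2 + 8*k + 19)/(12*(k**3 + 8*k**2 + 19*k + 12)).
Verify: (3*k + 7)/(k**5 + 15*k**4 + 85*k**3 + 225*k**2 + 274*k + 120) matches t_k.

Yes. s_k = \frac{k \left(k^{2} + 8 k + 19\right)}{12 \left(k^{3} + 8 k^{2} + 19 k + 12\right)}.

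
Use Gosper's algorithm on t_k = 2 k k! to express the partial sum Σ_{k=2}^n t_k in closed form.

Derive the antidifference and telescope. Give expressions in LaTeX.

S(n) = 2 \left(n + 1\right)! - 4

r(k) = (k + 1)**2/k after simplifying.
Take A(k)=k + 1, B(k)=1, C(k)=k.
f must satisfy (k + 1)·f(k+1) − (1)·f(k) = k.
From deg A=1, deg B=0, deg C=1: d=0.
Solving with deg f ≤ 0: f(k) = 1.
Then R = B(k−1)f/C = 1/k, so s_k = R(k)·t_k = 2*factorial(k).
Verify: 2*k*factorial(k) matches t_k.
s_(n+1) = 2*factorial(n + 1) and s_(2) = 4, so S(n) = 2*factorial(n + 1) - 4.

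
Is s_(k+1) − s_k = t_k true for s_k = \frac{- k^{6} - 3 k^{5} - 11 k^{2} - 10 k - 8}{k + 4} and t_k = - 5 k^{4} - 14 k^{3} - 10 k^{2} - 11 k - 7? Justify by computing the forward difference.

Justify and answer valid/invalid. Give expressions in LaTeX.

Invalid: residual \frac{2 \left(4 k^{5} + 33 k^{4} + 68 k^{3} + 47 k^{2} + 48 k + 24\right)}{k^{2} + 9 k + 20} ≠ 0.

s_(k+1) = (-10*k - (k + 1)**6 - 3*(k + 1)**5 - 11*(k + 1)**2 - 18)/(k + 5)
s_(k+1) − s_k = (-5*k**6 - 51*k**5 - 170*k**4 - 245*k**3 - 212*k**2 - 187*k - 92)/(k**2 + 9*k + 20)
(s_(k+1) − s_k) − t_k = 2*(4*k**5 + 33*k**4 + 68*k**3 + 47*k**2 + 48*k + 24)/(k**2 + 9*k + 20)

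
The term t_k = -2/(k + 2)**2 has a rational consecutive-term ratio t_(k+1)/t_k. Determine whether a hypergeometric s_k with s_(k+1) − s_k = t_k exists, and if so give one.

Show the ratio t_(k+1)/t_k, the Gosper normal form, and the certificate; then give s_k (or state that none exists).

t_(k+1)/t_k = (k + 2)**2/(k + 3)**2.
Take A(k)=k**2 + 4*k + 4, B(k)=k**2 + 6*k + 9, C(k)=1.
Need (k**2 + 4*k + 4)·f(k+1) − (k**2 + 4*k + 4)·f(k) = 1.
deg f ≤ 0 (via 2,2,0).
Generic f = c0 gives residual -1; -1 = 0 cannot hold, so t_k is not Gosper-summable.

none — t_k is not Gosper-summable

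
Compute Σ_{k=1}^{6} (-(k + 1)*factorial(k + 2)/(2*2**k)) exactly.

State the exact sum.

t_(k+1)/t_k = (k + 2)*(k + 3)/(2*(k + 1)).
A = k/2 + 3/2, B = 1, C = k + 1.
Key eq: (k/2 + 3/2)·f(k+1) = (1)·f(k) + (k + 1).
Bound: deg f ≤ 0.
Solve for f: f(k) = 2 (degree 0 ≤ 0).
So s_k = (B(k−1)f/C)·t_k = (2/(k + 1))·t_k = -factorial(k + 2)/2**k.
Verify: -(k + 1)*factorial(k + 2)/(2*2**k) matches t_k.
Sum = s_(7) − s_(1); s_(7) = -2835, s_(1) = -3 ⇒ -2832.

Σ = -2832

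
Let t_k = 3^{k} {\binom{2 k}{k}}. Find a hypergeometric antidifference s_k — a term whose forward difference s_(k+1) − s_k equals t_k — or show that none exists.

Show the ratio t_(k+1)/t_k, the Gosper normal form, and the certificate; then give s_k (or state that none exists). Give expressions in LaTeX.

r(k) = 6*(2*k + 1)/(k + 1) after simplifying.
Take A(k)=12*k + 6, B(k)=k + 1, C(k)=1.
Key eq: (12*k + 6)·f(k+1) = (k)·f(k) + (1).
From deg A=1, deg B=1, deg C=0: d=-1.
d = -1 < 0 ⇒ no nonzero polynomial f; not summable.

none (Gosper's algorithm certifies no s_k)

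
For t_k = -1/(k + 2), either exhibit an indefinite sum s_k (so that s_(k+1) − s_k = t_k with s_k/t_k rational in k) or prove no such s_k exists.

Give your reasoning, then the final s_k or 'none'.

Step 1: r(k) = (k + 2)/(k + 3).
Gosper form: A/B · C(k+1)/C(k) with A=k + 2, B=k + 3, C=1.
f must satisfy (k + 2)·f(k+1) − (k + 2)·f(k) = 1.
From deg A=1, deg B=1, deg C=0: d=0.
Generic f = c0 gives residual -1; -1 = 0 cannot hold, so t_k is not Gosper-summable.

none (Gosper's algorithm certifies no s_k)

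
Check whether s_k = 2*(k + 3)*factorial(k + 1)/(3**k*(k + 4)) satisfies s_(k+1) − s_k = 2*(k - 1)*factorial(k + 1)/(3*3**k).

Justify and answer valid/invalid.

Invalid: residual -2*(k**2 + 3*k - 7)*factorial(k + 1)/(3*3**k*(k + 4)*(k + 5)) ≠ 0.

s_(k+1) = 2*(k + 4)*factorial(k + 2)/(3*3**k*(k + 5))
s_(k+1) − s_k = 2*(k**3 + 7*k**2 + 8*k - 13)*factorial(k + 1)/(3*3**k*(k + 4)*(k + 5))
(s_(k+1) − s_k) − t_k = -2*(k**2 + 3*k - 7)*factorial(k + 1)/(3*3**k*(k + 4)*(k + 5))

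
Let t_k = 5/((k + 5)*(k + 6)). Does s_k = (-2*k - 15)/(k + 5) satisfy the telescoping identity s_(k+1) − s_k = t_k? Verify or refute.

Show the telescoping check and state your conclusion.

s_(k+1) = (-2*k - 17)/(k + 6)
s_(k+1) − s_k = 5/(k**2 + 11*k + 30)
(s_(k+1) − s_k) − t_k = 0

valid; difference matches t_k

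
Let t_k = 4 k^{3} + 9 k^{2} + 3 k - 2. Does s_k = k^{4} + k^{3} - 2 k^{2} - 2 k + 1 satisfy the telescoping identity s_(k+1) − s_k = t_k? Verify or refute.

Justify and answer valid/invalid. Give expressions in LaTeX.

valid (s_(k+1) − s_k reduces to t_k)

s_(k+1) = k**4 + 5*k**3 + 7*k**2 + k - 1
s_(k+1) − s_k = 4*k**3 + 9*k**2 + 3*k - 2
(s_(k+1) − s_k) − t_k = 0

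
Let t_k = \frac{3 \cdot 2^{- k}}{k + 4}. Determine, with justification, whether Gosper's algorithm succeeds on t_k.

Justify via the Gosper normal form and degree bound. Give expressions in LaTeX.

No — t_k has no hypergeometric antidifference.

Step 1: r(k) = (k + 4)/(2*(k + 5)).
So A=k/2 + 2 and B=k + 5, with C=1.
Set up (k/2 + 2)·f(k+1) − (k + 4)·f(k) − (1) = 0.
d = -1 from the (1,1,0) case.
Bound -1 < 0, so the key equation has no polynomial solution.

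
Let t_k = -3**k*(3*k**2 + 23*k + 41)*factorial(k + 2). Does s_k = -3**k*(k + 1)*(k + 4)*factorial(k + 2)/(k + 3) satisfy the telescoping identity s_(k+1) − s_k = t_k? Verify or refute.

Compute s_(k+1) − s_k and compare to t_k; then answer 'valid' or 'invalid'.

Invalid: residual 2*3**k*(3*k**3 + 32*k**2 + 109*k + 119)*factorial(k + 2)/((k + 3)*(k + 4)) ≠ 0.

s_(k+1) = -3**(k + 1)*(k + 2)*(k + 5)*factorial(k + 3)/(k + 4)
s_(k+1) − s_k = -3**k*(3*k**4 + 38*k**3 + 174*k**2 + 345*k + 254)*factorial(k + 2)/((k + 3)*(k + 4))
(s_(k+1) − s_k) − t_k = 2*3**k*(3*k**3 + 32*k**2 + 109*k + 119)*factorial(k + 2)/((k + 3)*(k + 4))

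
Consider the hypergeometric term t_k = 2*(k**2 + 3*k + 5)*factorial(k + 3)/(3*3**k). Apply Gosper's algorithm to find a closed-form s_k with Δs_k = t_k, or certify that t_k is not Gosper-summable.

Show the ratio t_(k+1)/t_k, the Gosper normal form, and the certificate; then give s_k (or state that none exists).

s_k = 2*(k + 1)*factorial(k + 3)/3**k

t_(k+1)/t_k = (k + 4)*(3*k + (k + 1)**2 + 8)/(3*(k**2 + 3*k + 5)).
Gosper form: A/B · C(k+1)/C(k) with A=k/3 + 4/3, B=1, C=k**2 + 3*k + 5.
Key eq: (k/3 + 4/3)·f(k+1) = (1)·f(k) + (k**2 + 3*k + 5).
Degrees (1,0,2) ⇒ d ≤ 1.
Solving with deg f ≤ 1: f(k) = 3*(k + 1).
So s_k = (B(k−1)f/C)·t_k = (3*(k + 1)/(k**2 + 3*k + 5))·t_k = 2*(k + 1)*factorial(k + 3)/3**k.
Δs = 2*(k**2 + 3*k + 5)*factorial(k + 3)/(3*3**k), as required.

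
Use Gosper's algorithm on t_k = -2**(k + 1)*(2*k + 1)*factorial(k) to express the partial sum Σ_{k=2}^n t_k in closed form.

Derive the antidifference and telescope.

S(n) = -4*2**n*factorial(n + 1) + 16

r(k) = 2*(k + 1)*(2*k + 3)/(2*k + 1) after simplifying.
Normal form (A,B,C) = (2*k + 2, 1, k + 1/2).
Solve (2*k + 2)·f(k+1) − (1)·f(k) = k + 1/2.
d = 0 from the (1,0,1) case.
Match coefficients ⇒ f(k) = 1/2.
So s_k = (B(k−1)f/C)·t_k = (1/(2*k + 1))·t_k = -2**(k + 1)*factorial(k).
Δs = -2**(k + 1)*(2*k + 1)*factorial(k), as required.
s_(n+1) = -2**(n + 2)*factorial(n + 1) and s_(2) = -16, so S(n) = -4*2**n*factorial(n + 1) + 16.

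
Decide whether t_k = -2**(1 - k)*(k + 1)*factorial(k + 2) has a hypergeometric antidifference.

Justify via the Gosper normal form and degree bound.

Yes. s_k = -2**(2 - k)*factorial(k + 2).

Compute t_(k+1)/t_k: get (k + 2)*(k + 3)/(2*(k + 1)).
A = k/2 + 3/2, B = 1, C = k + 1.
Solve (k/2 + 3/2)·f(k+1) − (1)·f(k) = k + 1.
deg f ≤ 0 (via 1,0,1).
Coefficient equations give f(k) = 2.
Then R = B(k−1)f/C = 2/(k + 1), so s_k = R(k)·t_k = -2**(2 - k)*factorial(k + 2).
s_(k+1) − s_k = -2**(1 - k)*(k + 1)*factorial(k + 2) = t_k.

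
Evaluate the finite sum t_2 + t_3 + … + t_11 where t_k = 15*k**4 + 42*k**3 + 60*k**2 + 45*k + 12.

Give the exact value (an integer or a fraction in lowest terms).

r(k) = (5*k**4 + 34*k**3 + 92*k**2 + 117*k + 58)/(5*k**4 + 14*k**3 + 20*k**2 + 15*k + 4) after simplifying.
Gosper form: A/B · C(k+1)/C(k) with A=1, B=1, C=k**4 + 14*k**3/5 + 4*k**2 + 3*k + 4/5.
Set up (1)·f(k+1) − (1)·f(k) − (k**4 + 14*k**3/5 + 4*k**2 + 3*k + 4/5) = 0.
Degrees (0,0,4) ⇒ d ≤ 5.
Match coefficients ⇒ f(k) = k*(k + 1)*(3*k**3 + 4*k - 1)/15.
Get s_k = R·t_k = k*(3*k**4 + 3*k**3 + 4*k**2 + 3*k - 1) with R(k) = B(k−1)f(k)/C(k) = k*(3*k**3 + 4*k - 1)/(3*(5*k**3 + 9*k**2 + 11*k + 4)).
Verify: 15*k**4 + 42*k**3 + 60*k**2 + 45*k + 12 matches t_k.
Sum = s_(12) − s_(2); s_(12) = 816036, s_(2) = 186 ⇒ 815850.

Σ = 815850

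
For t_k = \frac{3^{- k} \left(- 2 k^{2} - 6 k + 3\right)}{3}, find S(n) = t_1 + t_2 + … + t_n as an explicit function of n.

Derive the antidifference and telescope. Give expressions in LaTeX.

S(n) = \frac{3^{- n} \left(- 6 \cdot 3^{n} + n^{2} + 6 n + 6\right)}{3}

Step 1: r(k) = (2*k**2 + 10*k + 5)/(3*(2*k**2 + 6*k - 3)).
Take A(k)=1/3, B(k)=1, C(k)=k**2 + 3*k - 3/2.
Set up (1/3)·f(k+1) − (1)·f(k) − (k**2 + 3*k - 3/2) = 0.
Degrees (0,0,2) ⇒ d ≤ 2.
Coefficient equations give f(k) = -3*(k**2 + 4*k + 1)/2.
Certificate R = B(k−1)f/C = -3*(k**2 + 4*k + 1)/(2*k**2 + 6*k - 3) gives s_k = (k**2 + 4*k + 1)/3**k.
s_(k+1) − s_k = (-2*k**2 - 6*k + 3)/(3*3**k) = t_k.
Evaluate: s_(n+1) = 3**(-n - 1)*(n**2 + 6*n + 6); subtract s_(1) = 2 ⇒ S(n) = (-6*3**n + n**2 + 6*n + 6)/(3*3**n).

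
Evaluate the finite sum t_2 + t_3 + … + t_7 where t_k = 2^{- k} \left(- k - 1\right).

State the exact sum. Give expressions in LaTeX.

t_(k+1)/t_k = (k + 2)/(2*(k + 1)).
Normal form (A,B,C) = (1/2, 1, k + 1).
Set up (1/2)·f(k+1) − (1)·f(k) − (k + 1) = 0.
deg f ≤ 1 (via 0,0,1).
A polynomial solution: f(k) = -2*(k + 2).
Certificate R = B(k−1)f/C = -2*(k + 2)/(k + 1) gives s_k = 2**(1 - k)*(k + 2).
Δs = (-k - 1)/2**k, as required.
Σ_(k=2)^(7) t_k = s_(8) − s_(2) = 5/64 − (2) = -123/64.

Σ = -123/64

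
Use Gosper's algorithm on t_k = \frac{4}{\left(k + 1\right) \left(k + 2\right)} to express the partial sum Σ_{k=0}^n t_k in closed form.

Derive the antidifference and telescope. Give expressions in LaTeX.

S(n) = \frac{4 \left(n + 1\right)}{n + 2}

r(k) = (k + 1)/(k + 3) after simplifying.
Gosper form: A/B · C(k+1)/C(k) with A=k + 1, B=k + 3, C=1.
Need (k + 1)·f(k+1) − (k + 2)·f(k) = 1.
Bound: deg f ≤ 1.
Solve for f: f(k) = k (degree 1 ≤ 1).
So s_k = (B(k−1)f/C)·t_k = (k*(k + 2))·t_k = 4*k/(k + 1).
Check: Δs_k = 4/(k**2 + 3*k + 2). ✓
s_(n+1) = 4*(n + 1)/(n + 2) and s_(0) = 0, so S(n) = 4*(n + 1)/(n + 2).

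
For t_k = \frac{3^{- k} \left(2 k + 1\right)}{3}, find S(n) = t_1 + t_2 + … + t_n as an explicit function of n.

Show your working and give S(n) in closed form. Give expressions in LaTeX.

S(n) = 3^{- n - 1} \left(2 \cdot 3^{n} - n - 2\right)

Compute t_(k+1)/t_k: get (2*k + 3)/(3*(2*k + 1)).
Factor: A=1/3; B=1; C=k + 1/2.
Key eq: (1/3)·f(k+1) = (1)·f(k) + (k + 1/2).
deg f ≤ 1 (via 0,0,1).
Solving with deg f ≤ 1: f(k) = -3*(k + 1)/2.
R(k) = B(k−1)·f(k)/C(k) = -3*(k + 1)/(2*k + 1); s_k = R·t_k = (-k - 1)/3**k.
Check: Δs_k = (2*k + 1)/(3*3**k). ✓
Evaluate: s_(n+1) = 3**(-n - 1)*(-n - 2); subtract s_(1) = -2/3 ⇒ S(n) = 3**(-n - 1)*(2*3**n - n - 2).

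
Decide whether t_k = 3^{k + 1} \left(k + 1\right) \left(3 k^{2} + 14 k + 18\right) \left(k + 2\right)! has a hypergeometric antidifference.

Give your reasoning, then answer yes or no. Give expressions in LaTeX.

Yes. s_k = 3^{k + 1} k \left(k + 1\right) \left(k + 2\right)!.

Ratio r(k) = 3*(k + 2)*(k + 3)*(14*k + 3*(k + 1)**2 + 32)/((k + 1)*(3*k**2 + 14*k + 18)).
Normal form (A,B,C) = (3*k + 9, 1, k**3 + 17*k**2/3 + 32*k/3 + 6).
Solve (3*k + 9)·f(k+1) − (1)·f(k) = k**3 + 17*k**2/3 + 32*k/3 + 6.
Bound: deg f ≤ 2.
Match coefficients ⇒ f(k) = k*(k + 1)/3.
R(k) = B(k−1)·f(k)/C(k) = k/(3*k**2 + 14*k + 18); s_k = R·t_k = 3**(k + 1)*k*(k + 1)*factorial(k + 2).
Verify: 3**(k + 1)*(k + 1)*(3*k**2 + 14*k + 18)*factorial(k + 2) matches t_k.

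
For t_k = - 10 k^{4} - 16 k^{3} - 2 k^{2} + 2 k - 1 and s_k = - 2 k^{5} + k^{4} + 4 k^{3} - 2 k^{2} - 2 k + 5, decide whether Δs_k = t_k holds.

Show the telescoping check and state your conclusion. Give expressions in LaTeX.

Valid: the claim telescopes to t_k.

s_(k+1) = -2*k**5 - 9*k**4 - 12*k**3 - 4*k**2 + 4
s_(k+1) − s_k = -10*k**4 - 16*k**3 - 2*k**2 + 2*k - 1
(s_(k+1) − s_k) − t_k = 0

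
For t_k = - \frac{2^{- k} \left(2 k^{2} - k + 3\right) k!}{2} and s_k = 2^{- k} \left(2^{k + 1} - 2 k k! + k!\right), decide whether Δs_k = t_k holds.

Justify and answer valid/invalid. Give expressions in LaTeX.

s_(k+1) = (4*2**k - 2*k**2*factorial(k) - 3*k*factorial(k) - factorial(k))/(2*2**k)
s_(k+1) − s_k = -(2*k**2 - k + 3)*factorial(k)/(2*2**k)
(s_(k+1) − s_k) − t_k = 0

Valid — Δs_k = t_k.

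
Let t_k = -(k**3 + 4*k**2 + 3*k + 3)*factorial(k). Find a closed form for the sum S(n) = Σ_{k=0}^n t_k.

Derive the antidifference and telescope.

S(n) = -n**3*factorial(n) - 5*n**2*factorial(n) - 5*n*factorial(n) - factorial(n) - 2

The ratio is (k**4 + 8*k**3 + 21*k**2 + 25*k + 11)/(k**3 + 4*k**2 + 3*k + 3).
Factor: A=k + 1; B=1; C=k**3 + 4*k**2 + 3*k + 3.
Need (k + 1)·f(k+1) − (1)·f(k) = k**3 + 4*k**2 + 3*k + 3.
Bound: deg f ≤ 2.
Coefficient equations give f(k) = k**2 + 2*k - 2.
So s_k = (B(k−1)f/C)·t_k = ((k**2 + 2*k - 2)/(k**3 + 4*k**2 + 3*k + 3))·t_k = -(k**2 + 2*k - 2)*factorial(k).
Verify: -(k**3 + 4*k**2 + 3*k + 3)*factorial(k) matches t_k.
Evaluate: s_(n+1) = -(n**2 + 4*n + 1)*factorial(n + 1); subtract s_(0) = 2 ⇒ S(n) = -n**3*factorial(n) - 5*n**2*factorial(n) - 5*n*factorial(n) - factorial(n) - 2.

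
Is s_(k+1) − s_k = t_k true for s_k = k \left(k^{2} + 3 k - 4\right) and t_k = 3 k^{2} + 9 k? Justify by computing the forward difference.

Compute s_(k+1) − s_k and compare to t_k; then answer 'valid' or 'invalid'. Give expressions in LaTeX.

Valid — Δs_k = t_k.

s_(k+1) = k*(k**2 + 6*k + 5)
s_(k+1) − s_k = 3*k*(k + 3)
(s_(k+1) − s_k) − t_k = 0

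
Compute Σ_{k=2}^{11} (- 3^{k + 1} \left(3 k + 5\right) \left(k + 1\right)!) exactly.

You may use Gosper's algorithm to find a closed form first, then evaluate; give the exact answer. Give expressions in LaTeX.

Σ = -9927882482918238

Step 1: r(k) = 3*(k + 2)*(3*k + 8)/(3*k + 5).
A = 3*k + 6, B = 1, C = k + 5/3.
f must satisfy (3*k + 6)·f(k+1) − (1)·f(k) = k + 5/3.
From deg A=1, deg B=0, deg C=1: d=0.
Solve for f: f(k) = 1/3 (degree 0 ≤ 0).
Then R = B(k−1)f/C = 1/(3*k + 5), so s_k = R(k)·t_k = -3**(k + 1)*factorial(k + 1).
Verify: -3**(k + 1)*(3*k + 5)*factorial(k + 1) matches t_k.
Telescoping: Σ = s_(12) − s_(2) = -9927882482918400 − (-162) = -9927882482918238.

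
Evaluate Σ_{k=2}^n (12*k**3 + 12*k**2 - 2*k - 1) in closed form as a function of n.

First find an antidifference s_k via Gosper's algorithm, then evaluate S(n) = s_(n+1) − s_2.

The ratio is (12*k**3 + 48*k**2 + 58*k + 21)/(12*k**3 + 12*k**2 - 2*k - 1).
Normal form (A,B,C) = (1, 1, k**3 + k**2 - k/6 - 1/12).
Set up (1)·f(k+1) − (1)·f(k) − (k**3 + k**2 - k/6 - 1/12) = 0.
deg f ≤ 4 (via 0,0,3).
A polynomial solution: f(k) = k*(3*k**3 - 2*k**2 - 4*k + 2)/12.
R(k) = B(k−1)·f(k)/C(k) = k*(3*k**3 - 2*k**2 - 4*k + 2)/(12*k**3 + 12*k**2 - 2*k - 1); s_k = R·t_k = k*(3*k**3 - 2*k**2 - 4*k + 2).
Δs = 12*k**3 + 12*k**2 - 2*k - 1, as required.
s_(n+1) = 3*n**4 + 10*n**3 + 8*n**2 - 1 and s_(2) = 20, so S(n) = 3*n**4 + 10*n**3 + 8*n**2 - 21.

S(n) = 3*n**4 + 10*n**3 + 8*n**2 - 21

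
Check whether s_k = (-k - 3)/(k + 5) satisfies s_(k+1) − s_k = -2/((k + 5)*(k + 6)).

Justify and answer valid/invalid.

valid; difference matches t_k

s_(k+1) = (-k - 4)/(k + 6)
s_(k+1) − s_k = -2/(k**2 + 11*k + 30)
(s_(k+1) − s_k) − t_k = 0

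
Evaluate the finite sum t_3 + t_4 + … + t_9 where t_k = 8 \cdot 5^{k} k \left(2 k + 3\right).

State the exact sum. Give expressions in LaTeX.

Σ = 3515622000

t_(k+1)/t_k = 5*(k + 1)*(2*k + 5)/(k*(2*k + 3)).
Take A(k)=5, B(k)=1, C(k)=k**2 + 3*k/2.
Set up (5)·f(k+1) − (1)·f(k) − (k**2 + 3*k/2) = 0.
Degrees (0,0,2) ⇒ d ≤ 2.
Solve for f: f(k) = k*(k - 1)/4 (degree 2 ≤ 2).
So s_k = (B(k−1)f/C)·t_k = ((k - 1)/(2*(2*k + 3)))·t_k = 4*5**k*k*(k - 1).
Δs = 8*5**k*k*(2*k + 3), as required.
Sum = s_(10) − s_(3); s_(10) = 3515625000, s_(3) = 3000 ⇒ 3515622000.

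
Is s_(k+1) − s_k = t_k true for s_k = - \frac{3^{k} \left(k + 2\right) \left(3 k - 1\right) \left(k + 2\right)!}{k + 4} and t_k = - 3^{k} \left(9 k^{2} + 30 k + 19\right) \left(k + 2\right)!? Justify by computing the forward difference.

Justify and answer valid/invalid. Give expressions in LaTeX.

s_(k+1) = -3**(k + 1)*(k + 3)*(3*k + 2)*factorial(k + 3)/(k + 5)
s_(k+1) − s_k = -3**k*(9*k**4 + 93*k**3 + 337*k**2 + 499*k + 226)*factorial(k + 2)/((k + 4)*(k + 5))
(s_(k+1) − s_k) − t_k = 2*3**k*(9*k**3 + 66*k**2 + 136*k + 77)*factorial(k + 2)/((k + 4)*(k + 5))

Invalid: residual \frac{2 \cdot 3^{k} \left(9 k^{3} + 66 k^{2} + 136 k + 77\right) \left(k + 2\right)!}{\left(k + 4\right) \left(k + 5\right)} ≠ 0.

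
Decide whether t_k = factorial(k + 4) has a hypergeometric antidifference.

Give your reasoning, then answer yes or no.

The ratio is k + 5.
Normal form (A,B,C) = (k + 5, 1, 1).
f must satisfy (k + 5)·f(k+1) − (1)·f(k) = 1.
deg f ≤ -1 (via 1,0,0).
deg f ≤ -1 is impossible — no certificate.

No — negative degree bound, so no certificate f.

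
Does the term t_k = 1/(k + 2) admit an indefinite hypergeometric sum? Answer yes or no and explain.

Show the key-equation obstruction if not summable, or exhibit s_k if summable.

No — key equation has no polynomial f.

t_(k+1)/t_k = (k + 2)/(k + 3).
Factor: A=k + 2; B=k + 3; C=1.
Key eq: (k + 2)·f(k+1) = (k + 2)·f(k) + (1).
d = 0 from the (1,1,0) case.
Put f(k) = c0: A·f(k+1) − B(k−1)·f(k) − C = -1; need -1 = 0 — inconsistent ⇒ no f, not summable.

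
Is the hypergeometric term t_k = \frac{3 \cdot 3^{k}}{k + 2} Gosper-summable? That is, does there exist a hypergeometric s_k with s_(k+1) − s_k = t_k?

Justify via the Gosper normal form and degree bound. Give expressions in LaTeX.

t_(k+1)/t_k = 3*(k + 2)/(k + 3).
Gosper form: A/B · C(k+1)/C(k) with A=3*k + 6, B=k + 3, C=1.
Key eq: (3*k + 6)·f(k+1) = (k + 2)·f(k) + (1).
d = -1 from the (1,1,0) case.
Bound -1 < 0, so the key equation has no polynomial solution.

No; the degree bound rules out any f.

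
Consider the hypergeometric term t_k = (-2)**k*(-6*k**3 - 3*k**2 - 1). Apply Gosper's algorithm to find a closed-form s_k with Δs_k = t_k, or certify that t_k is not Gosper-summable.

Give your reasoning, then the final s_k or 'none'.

The ratio is 2*(-6*(k + 1)**3 - 3*(k + 1)**2 - 1)/(6*k**3 + 3*k**2 + 1).
A = -2, B = 1, C = k**3 + k**2/2 + 1/6.
Solve (-2)·f(k+1) − (1)·f(k) = k**3 + k**2/2 + 1/6.
From deg A=0, deg B=0, deg C=3: d=3.
Match coefficients ⇒ f(k) = -(k - 1)**2*(2*k + 1)/6.
R(k) = B(k−1)·f(k)/C(k) = -(k - 1)**2*(2*k + 1)/(6*k**3 + 3*k**2 + 1); s_k = R·t_k = (-2)**k*(2*k**3 - 3*k**2 + 1).
Verify: (-2)**k*(-6*k**3 - 3*k**2 - 1) matches t_k.

s_k = (-2)**k*(2*k**3 - 3*k**2 + 1)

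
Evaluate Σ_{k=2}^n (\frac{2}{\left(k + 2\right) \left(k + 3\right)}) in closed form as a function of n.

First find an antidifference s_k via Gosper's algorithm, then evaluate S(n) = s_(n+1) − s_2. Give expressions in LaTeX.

Compute t_(k+1)/t_k: get (k + 2)/(k + 4).
Normal form (A,B,C) = (k + 2, k + 4, 1).
Set up (k + 2)·f(k+1) − (k + 3)·f(k) − (1) = 0.
d = 1 from the (1,1,0) case.
Solve for f: f(k) = k/2 (degree 1 ≤ 1).
R(k) = B(k−1)·f(k)/C(k) = k*(k + 3)/2; s_k = R·t_k = k/(k + 2).
Verify: 2/(k**2 + 5*k + 6) matches t_k.
Telescope: S(n) = s_(n+1) − s_(2) = (n + 1)/(n + 3) − (1/2) = (n - 1)/(2*(n + 3)).

S(n) = \frac{n - 1}{2 \left(n + 3\right)}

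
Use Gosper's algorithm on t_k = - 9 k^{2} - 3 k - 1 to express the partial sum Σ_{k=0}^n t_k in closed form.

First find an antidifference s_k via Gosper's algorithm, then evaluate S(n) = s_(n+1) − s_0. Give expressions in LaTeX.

S(n) = - 3 n^{3} - 6 n^{2} - 4 n - 1

t_(k+1)/t_k = (9*k**2 + 21*k + 13)/(9*k**2 + 3*k + 1).
Take A(k)=1, B(k)=1, C(k)=k**2 + k/3 + 1/9.
Set up (1)·f(k+1) − (1)·f(k) − (k**2 + k/3 + 1/9) = 0.
Degrees (0,0,2) ⇒ d ≤ 3.
Solve for f: f(k) = k*(3*k**2 - 3*k + 1)/9 (degree 3 ≤ 3).
Get s_k = R·t_k = k*(-3*k**2 + 3*k - 1) with R(k) = B(k−1)f(k)/C(k) = k*(3*k**2 - 3*k + 1)/(9*k**2 + 3*k + 1).
Verify: -9*k**2 - 3*k - 1 matches t_k.
Telescope: S(n) = s_(n+1) − s_(0) = -3*n**3 - 6*n**2 - 4*n - 1 − (0) = -3*n**3 - 6*n**2 - 4*n - 1.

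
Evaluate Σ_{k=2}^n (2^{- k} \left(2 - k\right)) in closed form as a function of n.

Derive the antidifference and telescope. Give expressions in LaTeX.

t_(k+1)/t_k = (k - 1)/(2*(k - 2)).
A = 1/2, B = 1, C = k - 2.
Solve (1/2)·f(k+1) − (1)·f(k) = k - 2.
Degrees (0,0,1) ⇒ d ≤ 1.
A polynomial solution: f(k) = -2*(k - 1).
Then R = B(k−1)f/C = -2*(k - 1)/(k - 2), so s_k = R(k)·t_k = 2**(1 - k)*(k - 1).
Δs = (2 - k)/2**k, as required.
Telescope: S(n) = s_(n+1) − s_(2) = n/2**n − (1/2) = -1/2 + n/2**n.

S(n) = - \frac{1}{2} + 2^{- n} n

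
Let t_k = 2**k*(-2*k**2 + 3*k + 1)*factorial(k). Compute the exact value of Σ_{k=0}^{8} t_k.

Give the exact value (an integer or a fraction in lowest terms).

The ratio is 2*(2*k**3 + 3*k**2 - k - 2)/(2*k**2 - 3*k - 1).
Factor: A=2*k + 2; B=1; C=k**2 - 3*k/2 - 1/2.
f must satisfy (2*k + 2)·f(k+1) − (1)·f(k) = k**2 - 3*k/2 - 1/2.
d = 1 from the (1,0,2) case.
Solving with deg f ≤ 1: f(k) = (k - 3)/2.
Get s_k = R·t_k = -2**k*(k - 3)*factorial(k) with R(k) = B(k−1)f(k)/C(k) = (k - 3)/(2*k**2 - 3*k - 1).
Check: Δs_k = 2**k*(-2*k**2 + 3*k + 1)*factorial(k). ✓
Evaluate s at k=9 and k=0: -1114767360 and 3; difference -1114767363.

Σ = -1114767363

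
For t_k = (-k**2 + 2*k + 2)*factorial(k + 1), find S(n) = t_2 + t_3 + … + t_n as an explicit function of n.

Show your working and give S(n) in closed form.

S(n) = -n**3*factorial(n) + 7*n*factorial(n) + 6*factorial(n) - 12

Ratio r(k) = (k + 2)*(2*k - (k + 1)**2 + 4)/(-k**2 + 2*k + 2).
So A=k + 2 and B=1, with C=k**2 - 2*k - 2.
Need (k + 2)·f(k+1) − (1)·f(k) = k**2 - 2*k - 2.
From deg A=1, deg B=0, deg C=2: d=1.
Coefficient equations give f(k) = k - 4.
Get s_k = R·t_k = -(k - 4)*factorial(k + 1) with R(k) = B(k−1)f(k)/C(k) = (k - 4)/(k**2 - 2*k - 2).
Verify: (-k**2 + 2*k + 2)*factorial(k + 1) matches t_k.
Telescope: S(n) = s_(n+1) − s_(2) = -(n - 3)*factorial(n + 2) − (12) = -n**3*factorial(n) + 7*n*factorial(n) + 6*factorial(n) - 12.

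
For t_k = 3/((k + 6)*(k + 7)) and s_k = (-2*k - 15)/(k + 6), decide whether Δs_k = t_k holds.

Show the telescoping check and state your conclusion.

s_(k+1) = (-2*k - 17)/(k + 7)
s_(k+1) − s_k = 3/(k**2 + 13*k + 42)
(s_(k+1) − s_k) − t_k = 0

valid (s_(k+1) − s_k reduces to t_k)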